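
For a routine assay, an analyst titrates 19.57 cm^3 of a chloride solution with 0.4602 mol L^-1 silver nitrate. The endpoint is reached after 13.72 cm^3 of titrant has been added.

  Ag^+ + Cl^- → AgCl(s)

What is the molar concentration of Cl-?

0.3226 mol/L

n(AgNO3) = 0.01372 L × 0.4602 mol/L = 6.314 × 10^-3 mol
n(Cl-) = 6.314 × 10^-3 mol (1:1 mole ratio)
[Cl-] = 6.314 × 10^-3 mol / 0.01957 L = 0.3226 mol/L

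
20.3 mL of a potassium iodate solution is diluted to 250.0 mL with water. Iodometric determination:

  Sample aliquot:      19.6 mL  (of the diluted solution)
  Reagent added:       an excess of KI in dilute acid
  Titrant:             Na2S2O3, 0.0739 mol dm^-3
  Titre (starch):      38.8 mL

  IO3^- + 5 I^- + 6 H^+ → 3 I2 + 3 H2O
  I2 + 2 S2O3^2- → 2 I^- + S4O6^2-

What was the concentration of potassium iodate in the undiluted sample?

0.300 mol/L

n(S2O3^2-) = 0.0388 × 0.0739 = 2.87 × 10^-3 mol
n(I2) = n(S2O3^2-)/2 = 1.43 × 10^-3 mol
From the 1:3 ratio, n(IO3^-) in the aliquot = 1/3 × 1.43 × 10^-3 = 4.78 × 10^-4 mol
[IO3^-]_dilute = 4.78 × 10^-4 / 0.0196 = 0.0244 mol/L
[IO3^-]_original = 0.0244 × 250.0/20.3 = 0.300 mol/L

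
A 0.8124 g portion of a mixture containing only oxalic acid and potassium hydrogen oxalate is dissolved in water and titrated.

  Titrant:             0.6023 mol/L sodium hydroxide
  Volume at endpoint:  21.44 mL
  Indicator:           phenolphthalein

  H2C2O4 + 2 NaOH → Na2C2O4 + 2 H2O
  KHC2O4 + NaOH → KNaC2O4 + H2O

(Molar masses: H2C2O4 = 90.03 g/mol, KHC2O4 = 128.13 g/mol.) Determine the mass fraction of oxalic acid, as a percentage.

56.15 %

n(NaOH) = 0.02144 × 0.6023 = 0.01291 mol
Let x = n(H2C2O4), y = n(KHC2O4).
Titrant: 2x + 1y = 0.01291;  mass: 90.03x + 128.13y = 0.8124
Solving, x = 5.066 × 10^-3 mol, y = 2.781 × 10^-3 mol
mass of H2C2O4 = 5.066 × 10^-3 × 90.03 = 0.4561 g
% H2C2O4 = 0.4561 / 0.8124 × 100 = 56.15 %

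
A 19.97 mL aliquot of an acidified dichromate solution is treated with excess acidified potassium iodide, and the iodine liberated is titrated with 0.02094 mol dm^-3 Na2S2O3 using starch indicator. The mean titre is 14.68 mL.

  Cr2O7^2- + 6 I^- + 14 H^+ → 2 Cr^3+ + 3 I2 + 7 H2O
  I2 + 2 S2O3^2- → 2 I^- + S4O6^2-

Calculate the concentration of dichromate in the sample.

0.002566 mol/L

n(S2O3^2-) = 0.01468 × 0.02094 = 3.074 × 10^-4 mol
n(I2) = n(S2O3^2-)/2 = 1.537 × 10^-4 mol
From the 1:3 ratio, n(Cr2O7^2-) in the aliquot = 1/3 × 1.537 × 10^-4 = 5.123 × 10^-5 mol
[Cr2O7^2-] = 5.123 × 10^-5 / 0.01997 = 0.002566 mol/L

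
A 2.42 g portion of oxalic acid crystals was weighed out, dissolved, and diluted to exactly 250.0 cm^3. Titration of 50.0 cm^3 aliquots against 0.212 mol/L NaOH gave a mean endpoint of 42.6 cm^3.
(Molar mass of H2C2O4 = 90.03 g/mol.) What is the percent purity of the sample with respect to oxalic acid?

84.0 %

H2C2O4 + 2 NaOH → Na2C2O4 + 2 H2O
n(NaOH) per titration = 0.0426 × 0.212 = 9.03 × 10^-3 mol
From the 1:2 ratio, n(H2C2O4) in each aliquot = 1/2 × 9.03 × 10^-3 = 4.52 × 10^-3 mol
n(H2C2O4) in the whole flask = 4.52 × 10^-3 × 250.0/50.0 = 0.0226 mol
mass of H2C2O4 = 0.0226 × 90.03 = 2.03 g
% H2C2O4 = 2.03 / 2.42 × 100 = 84.0 %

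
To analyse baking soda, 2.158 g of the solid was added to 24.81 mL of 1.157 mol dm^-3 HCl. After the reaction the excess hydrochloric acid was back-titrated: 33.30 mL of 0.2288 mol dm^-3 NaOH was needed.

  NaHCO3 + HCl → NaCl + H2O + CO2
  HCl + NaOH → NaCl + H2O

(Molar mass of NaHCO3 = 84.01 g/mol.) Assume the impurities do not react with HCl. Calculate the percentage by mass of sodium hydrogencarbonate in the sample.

82.09 %

n(HCl) added = 0.02481 × 1.157 = 0.02871 mol
n(NaOH) used in back-titration = 0.03330 × 0.2288 = 7.619 × 10^-3 mol
n(HCl) left over = 7.619 × 10^-3 mol (1:1 ratio)
n(HCl) consumed by analyte = 0.02871 − 7.619 × 10^-3 = 0.02109 mol
n(NaHCO3) = 0.02109 mol (1:1 ratio)
mass of NaHCO3 = 0.02109 × 84.01 = 1.771 g
% NaHCO3 = 1.771 / 2.158 × 100 = 82.09 %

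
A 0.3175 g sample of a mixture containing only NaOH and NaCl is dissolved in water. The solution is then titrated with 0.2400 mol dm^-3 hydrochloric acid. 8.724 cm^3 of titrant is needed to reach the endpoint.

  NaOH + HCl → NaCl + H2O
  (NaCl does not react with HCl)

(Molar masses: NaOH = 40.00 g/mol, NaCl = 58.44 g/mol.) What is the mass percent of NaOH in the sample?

26.38 %

n(HCl) = 0.008724 × 0.2400 = 2.094 × 10^-3 mol
Let x = n(NaOH), y = n(NaCl).
Titrant: 1x = 2.094 × 10^-3;  mass: 40.00x + 58.44y = 0.3175
Solving, x = 2.094 × 10^-3 mol, y = 4.000 × 10^-3 mol
mass of NaOH = 2.094 × 10^-3 × 40.00 = 0.08375 g
% NaOH = 0.08375 / 0.3175 × 100 = 26.38 %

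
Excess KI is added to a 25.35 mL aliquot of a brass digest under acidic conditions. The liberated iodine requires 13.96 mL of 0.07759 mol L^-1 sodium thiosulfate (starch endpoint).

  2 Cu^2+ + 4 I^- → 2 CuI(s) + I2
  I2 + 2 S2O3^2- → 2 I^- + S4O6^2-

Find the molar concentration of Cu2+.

0.04273 mol/L

n(S2O3^2-) = 0.01396 × 0.07759 = 1.083 × 10^-3 mol
n(I2) = n(S2O3^2-)/2 = 5.416 × 10^-4 mol
From the 2:1 ratio, n(Cu2+) in the aliquot = 2/1 × 5.416 × 10^-4 = 1.083 × 10^-3 mol
[Cu2+] = 1.083 × 10^-3 / 0.02535 = 0.04273 mol/L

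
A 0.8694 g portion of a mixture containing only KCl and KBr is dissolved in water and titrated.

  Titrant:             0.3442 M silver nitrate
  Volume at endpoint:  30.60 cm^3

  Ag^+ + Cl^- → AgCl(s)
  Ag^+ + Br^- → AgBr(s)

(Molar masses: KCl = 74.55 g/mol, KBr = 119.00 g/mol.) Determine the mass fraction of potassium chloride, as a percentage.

n(AgNO3) = 0.03060 × 0.3442 = 0.01053 mol
Let x = n(KCl), y = n(KBr).
Titrant: 1x + 1y = 0.01053;  mass: 74.55x + 119.00y = 0.8694
Solving, x = 8.638 × 10^-3 mol, y = 1.894 × 10^-3 mol
mass of KCl = 8.638 × 10^-3 × 74.55 = 0.6440 g
% KCl = 0.6440 / 0.8694 × 100 = 74.07 %

74.07 %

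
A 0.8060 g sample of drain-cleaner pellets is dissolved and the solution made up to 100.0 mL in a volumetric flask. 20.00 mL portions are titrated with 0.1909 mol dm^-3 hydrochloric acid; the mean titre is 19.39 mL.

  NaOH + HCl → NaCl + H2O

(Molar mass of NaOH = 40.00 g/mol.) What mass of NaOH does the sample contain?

n(HCl) per titration = 0.01939 × 0.1909 = 3.702 × 10^-3 mol
n(NaOH) in each aliquot = 3.702 × 10^-3 mol (1:1 ratio)
n(NaOH) in the whole flask = 3.702 × 10^-3 × 100.0/20.00 = 0.01851 mol
mass of NaOH = 0.01851 × 40.00 = 0.7403 g

0.7403 g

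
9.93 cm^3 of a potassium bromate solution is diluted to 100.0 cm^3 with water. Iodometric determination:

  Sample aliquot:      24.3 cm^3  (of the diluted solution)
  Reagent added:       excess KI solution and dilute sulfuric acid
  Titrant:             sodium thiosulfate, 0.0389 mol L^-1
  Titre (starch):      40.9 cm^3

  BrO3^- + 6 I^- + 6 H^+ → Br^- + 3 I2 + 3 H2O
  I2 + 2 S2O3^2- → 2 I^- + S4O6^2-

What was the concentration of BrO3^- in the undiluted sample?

0.110 mol/L

n(S2O3^2-) = 0.0409 × 0.0389 = 1.59 × 10^-3 mol
n(I2) = n(S2O3^2-)/2 = 7.96 × 10^-4 mol
From the 1:3 ratio, n(BrO3^-) in the aliquot = 1/3 × 7.96 × 10^-4 = 2.65 × 10^-4 mol
[BrO3^-]_dilute = 2.65 × 10^-4 / 0.0243 = 0.0109 mol/L
[BrO3^-]_original = 0.0109 × 100.0/9.93 = 0.110 mol/L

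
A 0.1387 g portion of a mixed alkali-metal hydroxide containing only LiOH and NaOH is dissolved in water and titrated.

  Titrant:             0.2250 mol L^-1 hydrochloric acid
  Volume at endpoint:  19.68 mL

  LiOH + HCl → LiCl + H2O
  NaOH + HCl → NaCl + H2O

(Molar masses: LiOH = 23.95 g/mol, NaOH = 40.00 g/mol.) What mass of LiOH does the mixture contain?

0.05733 g

n(HCl) = 0.01968 × 0.2250 = 4.428 × 10^-3 mol
Let x = n(LiOH), y = n(NaOH).
Titrant: 1x + 1y = 4.428 × 10^-3;  mass: 23.95x + 40.00y = 0.1387
Solving, x = 2.394 × 10^-3 mol, y = 2.034 × 10^-3 mol
mass of LiOH = 2.394 × 10^-3 × 23.95 = 0.05733 g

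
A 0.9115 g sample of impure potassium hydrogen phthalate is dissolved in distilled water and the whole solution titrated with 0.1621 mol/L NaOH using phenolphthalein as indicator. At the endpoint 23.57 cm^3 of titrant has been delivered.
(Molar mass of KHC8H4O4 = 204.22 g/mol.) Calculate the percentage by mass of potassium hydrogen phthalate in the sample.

KHC8H4O4 + NaOH → KNaC8H4O4 + H2O
n(NaOH) = 0.02357 L × 0.1621 mol/L = 3.821 × 10^-3 mol
n(KHC8H4O4) = 3.821 × 10^-3 mol (1:1 ratio)
mass of KHC8H4O4 = 3.821 × 10^-3 × 204.22 g/mol = 0.7803 g
% KHC8H4O4 = 0.7803 / 0.9115 × 100 = 85.60 %

85.60 %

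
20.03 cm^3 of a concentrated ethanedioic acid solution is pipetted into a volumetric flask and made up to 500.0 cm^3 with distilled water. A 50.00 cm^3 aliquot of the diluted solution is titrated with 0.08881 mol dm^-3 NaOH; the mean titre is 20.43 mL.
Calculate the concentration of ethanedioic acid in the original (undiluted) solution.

H2C2O4 + 2 NaOH → Na2C2O4 + 2 H2O
n(NaOH) = 0.02043 × 0.08881 = 1.814 × 10^-3 mol
From the 1:2 ratio, n(H2C2O4) in the aliquot = 1/2 × 1.814 × 10^-3 = 9.072 × 10^-4 mol
[H2C2O4]_dilute = 9.072 × 10^-4 / 0.05000 = 0.01814 mol/L
Dilution factor = 500.0 / 20.03 = 24.96
[H2C2O4]_stock = 0.01814 × 24.96 = 0.4529 mol/L

0.4529 mol/L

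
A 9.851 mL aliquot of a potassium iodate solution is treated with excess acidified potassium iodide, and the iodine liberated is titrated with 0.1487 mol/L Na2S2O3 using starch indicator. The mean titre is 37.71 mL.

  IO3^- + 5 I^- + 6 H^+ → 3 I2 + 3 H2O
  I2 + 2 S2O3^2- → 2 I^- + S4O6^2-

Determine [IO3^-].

0.09487 mol/L

n(S2O3^2-) = 0.03771 × 0.1487 = 5.607 × 10^-3 mol
n(I2) = n(S2O3^2-)/2 = 2.804 × 10^-3 mol
From the 1:3 ratio, n(IO3^-) in the aliquot = 1/3 × 2.804 × 10^-3 = 9.346 × 10^-4 mol
[IO3^-] = 9.346 × 10^-4 / 0.009851 = 0.09487 mol/L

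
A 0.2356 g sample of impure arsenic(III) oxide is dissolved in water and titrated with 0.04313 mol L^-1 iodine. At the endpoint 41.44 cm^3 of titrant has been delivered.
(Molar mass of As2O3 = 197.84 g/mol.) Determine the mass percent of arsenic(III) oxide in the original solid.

75.04 %

As2O3 + 2 I2 + 2 H2O → As2O5 + 4 HI
n(I2) = 0.04144 L × 0.04313 mol/L = 1.787 × 10^-3 mol
From the 1:2 ratio, n(As2O3) = 1/2 × 1.787 × 10^-3 = 8.937 × 10^-4 mol
mass of As2O3 = 8.937 × 10^-4 × 197.84 g/mol = 0.1768 g
% As2O3 = 0.1768 / 0.2356 × 100 = 75.04 %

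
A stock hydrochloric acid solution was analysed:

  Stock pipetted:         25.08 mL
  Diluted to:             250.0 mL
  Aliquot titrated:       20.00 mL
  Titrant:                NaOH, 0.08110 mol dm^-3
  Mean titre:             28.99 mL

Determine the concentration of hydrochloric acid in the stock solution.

1.172 mol/L

HCl + NaOH → NaCl + H2O
n(NaOH) = 0.02899 × 0.08110 = 2.351 × 10^-3 mol
n(HCl) in the aliquot = 2.351 × 10^-3 mol (1:1 ratio)
[HCl]_dilute = 2.351 × 10^-3 / 0.02000 = 0.1176 mol/L
Dilution factor = 250.0 / 25.08 = 9.968
[HCl]_stock = 0.1176 × 9.968 = 1.172 mol/L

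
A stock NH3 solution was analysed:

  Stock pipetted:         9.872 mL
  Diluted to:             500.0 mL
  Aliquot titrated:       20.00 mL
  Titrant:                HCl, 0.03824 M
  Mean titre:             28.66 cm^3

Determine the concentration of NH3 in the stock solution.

NH3 + HCl → NH4Cl
n(HCl) = 0.02866 × 0.03824 = 1.096 × 10^-3 mol
n(NH3) in the aliquot = 1.096 × 10^-3 mol (1:1 ratio)
[NH3]_dilute = 1.096 × 10^-3 / 0.02000 = 0.05480 mol/L
Dilution factor = 500.0 / 9.872 = 50.65
[NH3]_stock = 0.05480 × 50.65 = 2.775 mol/L

2.775 M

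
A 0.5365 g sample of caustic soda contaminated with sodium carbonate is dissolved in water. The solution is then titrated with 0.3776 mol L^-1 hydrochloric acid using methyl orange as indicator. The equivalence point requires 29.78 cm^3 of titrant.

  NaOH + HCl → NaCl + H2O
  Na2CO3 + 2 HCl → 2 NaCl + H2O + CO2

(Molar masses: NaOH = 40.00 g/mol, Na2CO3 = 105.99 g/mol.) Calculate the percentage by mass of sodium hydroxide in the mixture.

34.09 %

n(HCl) = 0.02978 × 0.3776 = 0.01124 mol
Let x = n(NaOH), y = n(Na2CO3).
Titrant: 1x + 2y = 0.01124;  mass: 40.00x + 105.99y = 0.5365
Solving, x = 4.573 × 10^-3 mol, y = 3.336 × 10^-3 mol
mass of NaOH = 4.573 × 10^-3 × 40.00 = 0.1829 g
% NaOH = 0.1829 / 0.5365 × 100 = 34.09 %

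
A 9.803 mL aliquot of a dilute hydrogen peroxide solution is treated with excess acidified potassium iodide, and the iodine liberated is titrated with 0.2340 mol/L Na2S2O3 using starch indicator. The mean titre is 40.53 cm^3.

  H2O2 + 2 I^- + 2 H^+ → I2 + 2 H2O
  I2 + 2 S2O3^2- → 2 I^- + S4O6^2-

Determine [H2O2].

n(S2O3^2-) = 0.04053 × 0.2340 = 9.484 × 10^-3 mol
n(I2) = n(S2O3^2-)/2 = 4.742 × 10^-3 mol
n(H2O2) in the aliquot = 4.742 × 10^-3 mol (1:1 ratio)
[H2O2] = 4.742 × 10^-3 / 0.009803 = 0.4837 mol/L

0.4837 mol/L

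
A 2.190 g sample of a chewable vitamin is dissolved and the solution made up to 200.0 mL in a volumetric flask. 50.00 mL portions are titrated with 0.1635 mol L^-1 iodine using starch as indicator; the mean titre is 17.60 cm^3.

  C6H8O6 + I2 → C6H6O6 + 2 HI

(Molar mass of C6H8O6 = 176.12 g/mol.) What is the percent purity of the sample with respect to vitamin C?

92.57 %

n(I2) per titration = 0.01760 × 0.1635 = 2.878 × 10^-3 mol
n(C6H8O6) in each aliquot = 2.878 × 10^-3 mol (1:1 ratio)
n(C6H8O6) in the whole flask = 2.878 × 10^-3 × 200.0/50.00 = 0.01151 mol
mass of C6H8O6 = 0.01151 × 176.12 = 2.027 g
% C6H8O6 = 2.027 / 2.190 × 100 = 92.57 %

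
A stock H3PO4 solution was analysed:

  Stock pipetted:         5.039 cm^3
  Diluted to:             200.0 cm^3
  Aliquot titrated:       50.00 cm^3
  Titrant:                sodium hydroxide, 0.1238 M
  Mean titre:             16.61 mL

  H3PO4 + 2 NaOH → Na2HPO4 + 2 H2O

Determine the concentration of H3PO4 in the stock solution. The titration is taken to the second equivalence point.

n(NaOH) = 0.01661 × 0.1238 = 2.056 × 10^-3 mol
From the 1:2 ratio, n(H3PO4) in the aliquot = 1/2 × 2.056 × 10^-3 = 1.028 × 10^-3 mol
[H3PO4]_dilute = 1.028 × 10^-3 / 0.05000 = 0.02056 mol/L
Dilution factor = 200.0 / 5.039 = 39.69
[H3PO4]_stock = 0.02056 × 39.69 = 0.8162 mol/L

0.8162 M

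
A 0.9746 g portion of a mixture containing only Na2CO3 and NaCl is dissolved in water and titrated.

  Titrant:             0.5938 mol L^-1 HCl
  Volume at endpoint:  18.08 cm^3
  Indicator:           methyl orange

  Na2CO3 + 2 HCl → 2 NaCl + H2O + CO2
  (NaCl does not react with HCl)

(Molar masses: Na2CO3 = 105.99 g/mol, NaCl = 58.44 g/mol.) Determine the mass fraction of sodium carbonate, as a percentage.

n(HCl) = 0.01808 × 0.5938 = 0.01074 mol
Let x = n(Na2CO3), y = n(NaCl).
Titrant: 2x = 0.01074;  mass: 105.99x + 58.44y = 0.9746
Solving, x = 5.368 × 10^-3 mol, y = 6.941 × 10^-3 mol
mass of Na2CO3 = 5.368 × 10^-3 × 105.99 = 0.5689 g
% Na2CO3 = 0.5689 / 0.9746 × 100 = 58.38 %

58.38 %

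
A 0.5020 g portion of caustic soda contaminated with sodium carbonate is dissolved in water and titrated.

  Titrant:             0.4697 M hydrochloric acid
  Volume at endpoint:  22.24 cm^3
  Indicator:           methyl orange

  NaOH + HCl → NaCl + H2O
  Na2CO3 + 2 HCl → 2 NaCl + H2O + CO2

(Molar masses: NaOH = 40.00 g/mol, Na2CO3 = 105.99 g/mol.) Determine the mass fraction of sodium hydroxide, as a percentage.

n(HCl) = 0.02224 × 0.4697 = 0.01045 mol
Let x = n(NaOH), y = n(Na2CO3).
Titrant: 1x + 2y = 0.01045;  mass: 40.00x + 105.99y = 0.5020
Solving, x = 3.970 × 10^-3 mol, y = 3.238 × 10^-3 mol
mass of NaOH = 3.970 × 10^-3 × 40.00 = 0.1588 g
% NaOH = 0.1588 / 0.5020 × 100 = 31.63 %

31.63 %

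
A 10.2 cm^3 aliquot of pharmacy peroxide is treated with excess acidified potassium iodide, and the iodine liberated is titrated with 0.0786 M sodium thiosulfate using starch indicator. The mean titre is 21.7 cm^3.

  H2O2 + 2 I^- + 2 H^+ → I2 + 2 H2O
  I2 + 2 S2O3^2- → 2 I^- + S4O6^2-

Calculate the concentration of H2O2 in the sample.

0.0836 M

n(S2O3^2-) = 0.0217 × 0.0786 = 1.71 × 10^-3 mol
n(I2) = n(S2O3^2-)/2 = 8.53 × 10^-4 mol
n(H2O2) in the aliquot = 8.53 × 10^-4 mol (1:1 ratio)
[H2O2] = 8.53 × 10^-4 / 0.0102 = 0.0836 mol/L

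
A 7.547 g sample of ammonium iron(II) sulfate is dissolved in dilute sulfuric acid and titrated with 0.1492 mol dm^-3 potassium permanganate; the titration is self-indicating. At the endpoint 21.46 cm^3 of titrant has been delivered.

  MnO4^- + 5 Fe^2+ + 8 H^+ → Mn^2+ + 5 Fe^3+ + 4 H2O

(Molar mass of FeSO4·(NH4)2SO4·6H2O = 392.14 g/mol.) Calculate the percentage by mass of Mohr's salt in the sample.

83.18 %

n(KMnO4) = 0.02146 L × 0.1492 mol/L = 3.202 × 10^-3 mol
From the 5:1 ratio, n(FeSO4·(NH4)2SO4·6H2O) = 5/1 × 3.202 × 10^-3 = 0.01601 mol
mass of FeSO4·(NH4)2SO4·6H2O = 0.01601 × 392.14 g/mol = 6.278 g
% FeSO4·(NH4)2SO4·6H2O = 6.278 / 7.547 × 100 = 83.18 %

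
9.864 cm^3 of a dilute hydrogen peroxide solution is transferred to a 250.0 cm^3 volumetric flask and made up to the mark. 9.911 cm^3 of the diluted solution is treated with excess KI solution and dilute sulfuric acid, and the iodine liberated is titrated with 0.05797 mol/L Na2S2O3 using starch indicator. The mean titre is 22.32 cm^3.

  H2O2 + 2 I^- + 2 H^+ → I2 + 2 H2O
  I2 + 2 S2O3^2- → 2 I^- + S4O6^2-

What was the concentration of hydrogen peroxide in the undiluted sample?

n(S2O3^2-) = 0.02232 × 0.05797 = 1.294 × 10^-3 mol
n(I2) = n(S2O3^2-)/2 = 6.469 × 10^-4 mol
n(H2O2) in the aliquot = 6.469 × 10^-4 mol (1:1 ratio)
[H2O2]_dilute = 6.469 × 10^-4 / 0.009911 = 0.06528 mol/L
[H2O2]_original = 0.06528 × 250.0/9.864 = 1.654 mol/L

1.654 mol/L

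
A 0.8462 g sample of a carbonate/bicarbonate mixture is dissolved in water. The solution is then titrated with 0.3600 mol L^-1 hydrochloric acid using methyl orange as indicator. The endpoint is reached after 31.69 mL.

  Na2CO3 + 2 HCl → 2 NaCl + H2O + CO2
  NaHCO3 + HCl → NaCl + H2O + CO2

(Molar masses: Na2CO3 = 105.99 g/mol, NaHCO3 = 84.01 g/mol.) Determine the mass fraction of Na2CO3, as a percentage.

22.66 %

n(HCl) = 0.03169 × 0.3600 = 0.01141 mol
Let x = n(Na2CO3), y = n(NaHCO3).
Titrant: 2x + 1y = 0.01141;  mass: 105.99x + 84.01y = 0.8462
Solving, x = 1.809 × 10^-3 mol, y = 7.790 × 10^-3 mol
mass of Na2CO3 = 1.809 × 10^-3 × 105.99 = 0.1917 g
% Na2CO3 = 0.1917 / 0.8462 × 100 = 22.66 %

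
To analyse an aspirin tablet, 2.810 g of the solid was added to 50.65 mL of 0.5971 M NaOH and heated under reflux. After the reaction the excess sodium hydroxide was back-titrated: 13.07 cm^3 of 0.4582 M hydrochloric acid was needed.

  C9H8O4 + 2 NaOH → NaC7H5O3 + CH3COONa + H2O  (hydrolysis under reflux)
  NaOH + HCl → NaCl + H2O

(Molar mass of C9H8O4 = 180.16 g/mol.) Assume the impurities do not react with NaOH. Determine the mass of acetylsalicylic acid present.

2.185 g

n(NaOH) added = 0.05065 × 0.5971 = 0.03024 mol
n(HCl) used in back-titration = 0.01307 × 0.4582 = 5.989 × 10^-3 mol
n(NaOH) left over = 5.989 × 10^-3 mol (1:1 ratio)
n(NaOH) consumed by analyte = 0.03024 − 5.989 × 10^-3 = 0.02425 mol
From the 1:2 ratio, n(C9H8O4) = 1/2 × 0.02425 = 0.01213 mol
mass of C9H8O4 = 0.01213 × 180.16 = 2.185 g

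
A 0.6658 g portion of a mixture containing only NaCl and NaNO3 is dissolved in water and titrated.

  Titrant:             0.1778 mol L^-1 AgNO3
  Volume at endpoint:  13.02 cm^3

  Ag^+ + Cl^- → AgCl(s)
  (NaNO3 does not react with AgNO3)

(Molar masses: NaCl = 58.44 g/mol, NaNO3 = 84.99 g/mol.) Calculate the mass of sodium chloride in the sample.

0.1353 g

n(AgNO3) = 0.01302 × 0.1778 = 2.315 × 10^-3 mol
Let x = n(NaCl), y = n(NaNO3).
Titrant: 1x = 2.315 × 10^-3;  mass: 58.44x + 84.99y = 0.6658
Solving, x = 2.315 × 10^-3 mol, y = 6.242 × 10^-3 mol
mass of NaCl = 2.315 × 10^-3 × 58.44 = 0.1353 g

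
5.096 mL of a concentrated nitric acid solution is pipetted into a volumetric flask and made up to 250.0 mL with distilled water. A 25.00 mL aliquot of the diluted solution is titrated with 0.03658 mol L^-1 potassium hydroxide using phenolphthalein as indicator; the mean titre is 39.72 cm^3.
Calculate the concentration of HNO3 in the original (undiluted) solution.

2.851 mol/L

HNO3 + KOH → KNO3 + H2O
n(KOH) = 0.03972 × 0.03658 = 1.453 × 10^-3 mol
n(HNO3) in the aliquot = 1.453 × 10^-3 mol (1:1 ratio)
[HNO3]_dilute = 1.453 × 10^-3 / 0.02500 = 0.05812 mol/L
Dilution factor = 250.0 / 5.096 = 49.06
[HNO3]_stock = 0.05812 × 49.06 = 2.851 mol/L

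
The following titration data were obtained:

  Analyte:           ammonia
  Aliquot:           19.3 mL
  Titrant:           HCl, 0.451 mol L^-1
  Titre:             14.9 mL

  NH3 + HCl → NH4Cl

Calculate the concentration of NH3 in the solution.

0.348 mol/L

n(HCl) = 0.0149 L × 0.451 mol/L = 6.72 × 10^-3 mol
n(NH3) = 6.72 × 10^-3 mol (1:1 mole ratio)
[NH3] = 6.72 × 10^-3 mol / 0.0193 L = 0.348 mol/L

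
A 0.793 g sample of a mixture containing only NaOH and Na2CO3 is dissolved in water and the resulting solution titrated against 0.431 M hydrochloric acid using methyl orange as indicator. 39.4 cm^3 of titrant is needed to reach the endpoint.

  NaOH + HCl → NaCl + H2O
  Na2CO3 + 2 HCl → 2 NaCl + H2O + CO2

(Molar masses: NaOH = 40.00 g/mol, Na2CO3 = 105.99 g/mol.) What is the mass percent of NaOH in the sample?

n(HCl) = 0.0394 × 0.431 = 0.0170 mol
Let x = n(NaOH), y = n(Na2CO3).
Titrant: 1x + 2y = 0.0170;  mass: 40.00x + 105.99y = 0.793
Solving, x = 8.23 × 10^-3 mol, y = 4.38 × 10^-3 mol
mass of NaOH = 8.23 × 10^-3 × 40.00 = 0.329 g
% NaOH = 0.329 / 0.793 × 100 = 41.5 %

41.5 %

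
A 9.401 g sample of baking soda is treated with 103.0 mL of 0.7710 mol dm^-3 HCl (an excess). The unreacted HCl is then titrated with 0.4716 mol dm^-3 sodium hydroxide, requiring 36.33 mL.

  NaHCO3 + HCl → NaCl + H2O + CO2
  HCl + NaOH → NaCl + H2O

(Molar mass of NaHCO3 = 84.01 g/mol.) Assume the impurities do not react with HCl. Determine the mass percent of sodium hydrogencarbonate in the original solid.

n(HCl) added = 0.1030 × 0.7710 = 0.07941 mol
n(NaOH) used in back-titration = 0.03633 × 0.4716 = 0.01713 mol
n(HCl) left over = 0.01713 mol (1:1 ratio)
n(HCl) consumed by analyte = 0.07941 − 0.01713 = 0.06228 mol
n(NaHCO3) = 0.06228 mol (1:1 ratio)
mass of NaHCO3 = 0.06228 × 84.01 = 5.232 g
% NaHCO3 = 5.232 / 9.401 × 100 = 55.65 %

55.65 %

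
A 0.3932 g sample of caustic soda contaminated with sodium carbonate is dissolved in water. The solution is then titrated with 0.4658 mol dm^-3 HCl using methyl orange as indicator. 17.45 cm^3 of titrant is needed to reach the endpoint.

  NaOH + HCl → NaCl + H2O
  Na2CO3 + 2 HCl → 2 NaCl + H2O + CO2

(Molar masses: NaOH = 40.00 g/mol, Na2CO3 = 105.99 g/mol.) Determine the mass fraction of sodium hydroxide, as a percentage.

29.40 %

n(HCl) = 0.01745 × 0.4658 = 8.128 × 10^-3 mol
Let x = n(NaOH), y = n(Na2CO3).
Titrant: 1x + 2y = 8.128 × 10^-3;  mass: 40.00x + 105.99y = 0.3932
Solving, x = 2.890 × 10^-3 mol, y = 2.619 × 10^-3 mol
mass of NaOH = 2.890 × 10^-3 × 40.00 = 0.1156 g
% NaOH = 0.1156 / 0.3932 × 100 = 29.40 %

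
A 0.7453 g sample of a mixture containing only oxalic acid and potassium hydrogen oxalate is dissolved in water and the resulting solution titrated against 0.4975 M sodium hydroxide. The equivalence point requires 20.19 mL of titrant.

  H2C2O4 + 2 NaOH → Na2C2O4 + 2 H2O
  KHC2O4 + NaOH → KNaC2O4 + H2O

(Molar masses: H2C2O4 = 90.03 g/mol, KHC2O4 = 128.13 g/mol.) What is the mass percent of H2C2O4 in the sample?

n(NaOH) = 0.02019 × 0.4975 = 0.01004 mol
Let x = n(H2C2O4), y = n(KHC2O4).
Titrant: 2x + 1y = 0.01004;  mass: 90.03x + 128.13y = 0.7453
Solving, x = 3.259 × 10^-3 mol, y = 3.527 × 10^-3 mol
mass of H2C2O4 = 3.259 × 10^-3 × 90.03 = 0.2934 g
% H2C2O4 = 0.2934 / 0.7453 × 100 = 39.36 %

39.36 %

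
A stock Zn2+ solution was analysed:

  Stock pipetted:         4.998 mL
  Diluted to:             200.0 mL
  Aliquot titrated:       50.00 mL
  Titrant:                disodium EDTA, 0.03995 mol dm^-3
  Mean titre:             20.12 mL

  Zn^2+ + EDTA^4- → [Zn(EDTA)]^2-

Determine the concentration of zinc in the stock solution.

n(EDTA) = 0.02012 × 0.03995 = 8.038 × 10^-4 mol
n(Zn2+) in the aliquot = 8.038 × 10^-4 mol (1:1 ratio)
[Zn2+]_dilute = 8.038 × 10^-4 / 0.05000 = 0.01608 mol/L
Dilution factor = 200.0 / 4.998 = 40.02
[Zn2+]_stock = 0.01608 × 40.02 = 0.6433 mol/L

0.6433 mol/L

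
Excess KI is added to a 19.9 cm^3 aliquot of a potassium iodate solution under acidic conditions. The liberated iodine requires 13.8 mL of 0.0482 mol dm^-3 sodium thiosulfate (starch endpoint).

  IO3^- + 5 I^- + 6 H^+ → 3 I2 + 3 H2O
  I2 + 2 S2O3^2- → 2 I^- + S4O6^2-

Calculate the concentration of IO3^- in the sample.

n(S2O3^2-) = 0.0138 × 0.0482 = 6.65 × 10^-4 mol
n(I2) = n(S2O3^2-)/2 = 3.33 × 10^-4 mol
From the 1:3 ratio, n(IO3^-) in the aliquot = 1/3 × 3.33 × 10^-4 = 1.11 × 10^-4 mol
[IO3^-] = 1.11 × 10^-4 / 0.0199 = 0.00557 mol/L

0.00557 mol/L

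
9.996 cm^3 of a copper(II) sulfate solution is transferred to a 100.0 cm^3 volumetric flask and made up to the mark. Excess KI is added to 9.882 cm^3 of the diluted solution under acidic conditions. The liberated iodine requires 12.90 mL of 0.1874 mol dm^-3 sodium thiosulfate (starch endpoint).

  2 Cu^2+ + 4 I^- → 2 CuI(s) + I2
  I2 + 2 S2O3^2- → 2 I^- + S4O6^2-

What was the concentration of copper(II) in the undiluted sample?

n(S2O3^2-) = 0.01290 × 0.1874 = 2.417 × 10^-3 mol
n(I2) = n(S2O3^2-)/2 = 1.209 × 10^-3 mol
From the 2:1 ratio, n(Cu2+) in the aliquot = 2/1 × 1.209 × 10^-3 = 2.417 × 10^-3 mol
[Cu2+]_dilute = 2.417 × 10^-3 / 0.009882 = 0.2446 mol/L
[Cu2+]_original = 0.2446 × 100.0/9.996 = 2.447 mol/L

2.447 mol/L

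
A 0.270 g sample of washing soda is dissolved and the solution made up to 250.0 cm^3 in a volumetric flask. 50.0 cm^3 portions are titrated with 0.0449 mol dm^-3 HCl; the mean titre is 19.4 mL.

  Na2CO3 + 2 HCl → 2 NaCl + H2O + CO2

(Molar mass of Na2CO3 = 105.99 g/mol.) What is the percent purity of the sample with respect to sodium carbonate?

n(HCl) per titration = 0.0194 × 0.0449 = 8.71 × 10^-4 mol
From the 1:2 ratio, n(Na2CO3) in each aliquot = 1/2 × 8.71 × 10^-4 = 4.36 × 10^-4 mol
n(Na2CO3) in the whole flask = 4.36 × 10^-4 × 250.0/50.0 = 2.18 × 10^-3 mol
mass of Na2CO3 = 2.18 × 10^-3 × 105.99 = 0.231 g
% Na2CO3 = 0.231 / 0.270 × 100 = 85.5 %

85.5 %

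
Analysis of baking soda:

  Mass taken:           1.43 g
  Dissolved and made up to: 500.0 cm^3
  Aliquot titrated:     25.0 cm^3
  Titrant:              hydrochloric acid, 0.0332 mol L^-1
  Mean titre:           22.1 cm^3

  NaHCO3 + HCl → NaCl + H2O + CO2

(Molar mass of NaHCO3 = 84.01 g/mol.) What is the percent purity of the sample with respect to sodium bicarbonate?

n(HCl) per titration = 0.0221 × 0.0332 = 7.34 × 10^-4 mol
n(NaHCO3) in each aliquot = 7.34 × 10^-4 mol (1:1 ratio)
n(NaHCO3) in the whole flask = 7.34 × 10^-4 × 500.0/25.0 = 0.0147 mol
mass of NaHCO3 = 0.0147 × 84.01 = 1.23 g
% NaHCO3 = 1.23 / 1.43 × 100 = 86.2 %

86.2 %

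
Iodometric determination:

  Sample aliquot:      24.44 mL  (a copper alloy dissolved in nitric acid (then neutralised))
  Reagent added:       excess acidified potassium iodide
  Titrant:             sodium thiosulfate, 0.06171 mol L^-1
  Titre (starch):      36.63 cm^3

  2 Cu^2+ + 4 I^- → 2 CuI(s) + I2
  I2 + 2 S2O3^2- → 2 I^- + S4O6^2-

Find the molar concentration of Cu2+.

0.09249 mol/L

n(S2O3^2-) = 0.03663 × 0.06171 = 2.260 × 10^-3 mol
n(I2) = n(S2O3^2-)/2 = 1.130 × 10^-3 mol
From the 2:1 ratio, n(Cu2+) in the aliquot = 2/1 × 1.130 × 10^-3 = 2.260 × 10^-3 mol
[Cu2+] = 2.260 × 10^-3 / 0.02444 = 0.09249 mol/L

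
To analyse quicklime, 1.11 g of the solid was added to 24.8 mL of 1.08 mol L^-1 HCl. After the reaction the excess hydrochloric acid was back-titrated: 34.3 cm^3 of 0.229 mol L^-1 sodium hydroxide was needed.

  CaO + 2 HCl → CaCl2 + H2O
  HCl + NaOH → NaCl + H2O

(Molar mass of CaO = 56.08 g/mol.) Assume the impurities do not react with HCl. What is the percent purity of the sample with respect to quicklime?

47.8 %

n(HCl) added = 0.0248 × 1.08 = 0.0268 mol
n(NaOH) used in back-titration = 0.0343 × 0.229 = 7.85 × 10^-3 mol
n(HCl) left over = 7.85 × 10^-3 mol (1:1 ratio)
n(HCl) consumed by analyte = 0.0268 − 7.85 × 10^-3 = 0.0189 mol
From the 1:2 ratio, n(CaO) = 1/2 × 0.0189 = 9.46 × 10^-3 mol
mass of CaO = 9.46 × 10^-3 × 56.08 = 0.531 g
% CaO = 0.531 / 1.11 × 100 = 47.8 %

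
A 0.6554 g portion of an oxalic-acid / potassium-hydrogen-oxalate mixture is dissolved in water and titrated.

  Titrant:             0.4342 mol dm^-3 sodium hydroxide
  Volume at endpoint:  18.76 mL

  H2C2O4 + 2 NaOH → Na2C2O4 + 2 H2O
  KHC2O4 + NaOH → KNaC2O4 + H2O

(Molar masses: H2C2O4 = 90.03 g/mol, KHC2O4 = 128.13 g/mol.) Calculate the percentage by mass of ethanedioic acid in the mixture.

32.09 %

n(NaOH) = 0.01876 × 0.4342 = 8.146 × 10^-3 mol
Let x = n(H2C2O4), y = n(KHC2O4).
Titrant: 2x + 1y = 8.146 × 10^-3;  mass: 90.03x + 128.13y = 0.6554
Solving, x = 2.336 × 10^-3 mol, y = 3.474 × 10^-3 mol
mass of H2C2O4 = 2.336 × 10^-3 × 90.03 = 0.2103 g
% H2C2O4 = 0.2103 / 0.6554 × 100 = 32.09 %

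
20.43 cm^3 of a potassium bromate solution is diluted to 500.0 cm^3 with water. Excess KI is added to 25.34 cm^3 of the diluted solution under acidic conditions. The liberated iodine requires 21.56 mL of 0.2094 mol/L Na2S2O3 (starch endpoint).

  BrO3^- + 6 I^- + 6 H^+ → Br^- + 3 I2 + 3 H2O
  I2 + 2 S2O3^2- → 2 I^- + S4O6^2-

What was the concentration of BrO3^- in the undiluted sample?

0.7267 mol/L

n(S2O3^2-) = 0.02156 × 0.2094 = 4.515 × 10^-3 mol
n(I2) = n(S2O3^2-)/2 = 2.257 × 10^-3 mol
From the 1:3 ratio, n(BrO3^-) in the aliquot = 1/3 × 2.257 × 10^-3 = 7.524 × 10^-4 mol
[BrO3^-]_dilute = 7.524 × 10^-4 / 0.02534 = 0.02969 mol/L
[BrO3^-]_original = 0.02969 × 500.0/20.43 = 0.7267 mol/L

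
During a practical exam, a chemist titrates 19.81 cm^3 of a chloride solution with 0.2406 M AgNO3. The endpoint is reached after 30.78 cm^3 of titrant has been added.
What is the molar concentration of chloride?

Ag^+ + Cl^- → AgCl(s)
n(AgNO3) = 0.03078 L × 0.2406 mol/L = 7.406 × 10^-3 mol
n(Cl-) = 7.406 × 10^-3 mol (1:1 mole ratio)
[Cl-] = 7.406 × 10^-3 mol / 0.01981 L = 0.3738 mol/L

0.3738 M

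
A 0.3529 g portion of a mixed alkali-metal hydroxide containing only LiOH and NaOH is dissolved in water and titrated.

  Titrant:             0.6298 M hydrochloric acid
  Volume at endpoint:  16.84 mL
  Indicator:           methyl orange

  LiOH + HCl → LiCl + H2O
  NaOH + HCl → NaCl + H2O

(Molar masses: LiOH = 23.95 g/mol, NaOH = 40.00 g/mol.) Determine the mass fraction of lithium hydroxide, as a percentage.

n(HCl) = 0.01684 × 0.6298 = 0.01061 mol
Let x = n(LiOH), y = n(NaOH).
Titrant: 1x + 1y = 0.01061;  mass: 23.95x + 40.00y = 0.3529
Solving, x = 4.444 × 10^-3 mol, y = 6.161 × 10^-3 mol
mass of LiOH = 4.444 × 10^-3 × 23.95 = 0.1064 g
% LiOH = 0.1064 / 0.3529 × 100 = 30.16 %

30.16 %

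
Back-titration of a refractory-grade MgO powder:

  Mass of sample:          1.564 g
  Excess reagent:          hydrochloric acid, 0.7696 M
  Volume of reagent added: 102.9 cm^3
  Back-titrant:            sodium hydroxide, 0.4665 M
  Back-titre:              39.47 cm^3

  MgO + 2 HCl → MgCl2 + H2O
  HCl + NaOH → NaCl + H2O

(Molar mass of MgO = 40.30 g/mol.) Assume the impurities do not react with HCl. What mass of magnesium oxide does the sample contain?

n(HCl) added = 0.1029 × 0.7696 = 0.07919 mol
n(NaOH) used in back-titration = 0.03947 × 0.4665 = 0.01841 mol
n(HCl) left over = 0.01841 mol (1:1 ratio)
n(HCl) consumed by analyte = 0.07919 − 0.01841 = 0.06078 mol
From the 1:2 ratio, n(MgO) = 1/2 × 0.06078 = 0.03039 mol
mass of MgO = 0.03039 × 40.30 = 1.225 g

1.225 g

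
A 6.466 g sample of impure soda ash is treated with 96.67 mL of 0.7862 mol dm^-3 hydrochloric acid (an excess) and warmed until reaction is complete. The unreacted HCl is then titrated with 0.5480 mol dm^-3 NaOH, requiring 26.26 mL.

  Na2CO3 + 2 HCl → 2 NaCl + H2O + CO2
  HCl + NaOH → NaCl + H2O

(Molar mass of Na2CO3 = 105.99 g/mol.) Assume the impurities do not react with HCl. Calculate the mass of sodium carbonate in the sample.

3.265 g

n(HCl) added = 0.09667 × 0.7862 = 0.07600 mol
n(NaOH) used in back-titration = 0.02626 × 0.5480 = 0.01439 mol
n(HCl) left over = 0.01439 mol (1:1 ratio)
n(HCl) consumed by analyte = 0.07600 − 0.01439 = 0.06161 mol
From the 1:2 ratio, n(Na2CO3) = 1/2 × 0.06161 = 0.03081 mol
mass of Na2CO3 = 0.03081 × 105.99 = 3.265 g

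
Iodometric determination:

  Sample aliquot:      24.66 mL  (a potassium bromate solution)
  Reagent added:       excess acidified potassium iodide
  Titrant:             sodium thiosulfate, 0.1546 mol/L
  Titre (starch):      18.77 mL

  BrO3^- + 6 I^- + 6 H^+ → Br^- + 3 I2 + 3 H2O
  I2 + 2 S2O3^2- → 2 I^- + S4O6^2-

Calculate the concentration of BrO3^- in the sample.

n(S2O3^2-) = 0.01877 × 0.1546 = 2.902 × 10^-3 mol
n(I2) = n(S2O3^2-)/2 = 1.451 × 10^-3 mol
From the 1:3 ratio, n(BrO3^-) in the aliquot = 1/3 × 1.451 × 10^-3 = 4.836 × 10^-4 mol
[BrO3^-] = 4.836 × 10^-4 / 0.02466 = 0.01961 mol/L

0.01961 mol/L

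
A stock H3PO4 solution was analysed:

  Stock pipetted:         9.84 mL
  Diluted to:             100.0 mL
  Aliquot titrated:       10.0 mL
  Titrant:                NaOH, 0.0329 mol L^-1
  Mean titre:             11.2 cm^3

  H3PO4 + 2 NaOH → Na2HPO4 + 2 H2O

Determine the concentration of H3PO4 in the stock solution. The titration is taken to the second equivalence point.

n(NaOH) = 0.0112 × 0.0329 = 3.68 × 10^-4 mol
From the 1:2 ratio, n(H3PO4) in the aliquot = 1/2 × 3.68 × 10^-4 = 1.84 × 10^-4 mol
[H3PO4]_dilute = 1.84 × 10^-4 / 0.0100 = 0.0184 mol/L
Dilution factor = 100.0 / 9.84 = 10.16
[H3PO4]_stock = 0.0184 × 10.16 = 0.187 mol/L

0.187 mol/L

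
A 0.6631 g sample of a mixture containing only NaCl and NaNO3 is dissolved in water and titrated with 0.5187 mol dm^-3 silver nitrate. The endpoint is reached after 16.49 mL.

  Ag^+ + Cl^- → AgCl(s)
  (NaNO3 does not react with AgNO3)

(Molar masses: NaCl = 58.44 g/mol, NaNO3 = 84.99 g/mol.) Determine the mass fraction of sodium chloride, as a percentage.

75.38 %

n(AgNO3) = 0.01649 × 0.5187 = 8.553 × 10^-3 mol
Let x = n(NaCl), y = n(NaNO3).
Titrant: 1x = 8.553 × 10^-3;  mass: 58.44x + 84.99y = 0.6631
Solving, x = 8.553 × 10^-3 mol, y = 1.921 × 10^-3 mol
mass of NaCl = 8.553 × 10^-3 × 58.44 = 0.4999 g
% NaCl = 0.4999 / 0.6631 × 100 = 75.38 %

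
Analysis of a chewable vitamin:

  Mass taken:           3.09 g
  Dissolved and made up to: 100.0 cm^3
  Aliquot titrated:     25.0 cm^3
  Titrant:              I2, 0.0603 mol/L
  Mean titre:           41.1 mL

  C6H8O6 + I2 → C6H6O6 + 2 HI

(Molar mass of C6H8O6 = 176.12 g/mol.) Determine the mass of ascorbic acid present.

1.75 g

n(I2) per titration = 0.0411 × 0.0603 = 2.48 × 10^-3 mol
n(C6H8O6) in each aliquot = 2.48 × 10^-3 mol (1:1 ratio)
n(C6H8O6) in the whole flask = 2.48 × 10^-3 × 100.0/25.0 = 9.91 × 10^-3 mol
mass of C6H8O6 = 9.91 × 10^-3 × 176.12 = 1.75 g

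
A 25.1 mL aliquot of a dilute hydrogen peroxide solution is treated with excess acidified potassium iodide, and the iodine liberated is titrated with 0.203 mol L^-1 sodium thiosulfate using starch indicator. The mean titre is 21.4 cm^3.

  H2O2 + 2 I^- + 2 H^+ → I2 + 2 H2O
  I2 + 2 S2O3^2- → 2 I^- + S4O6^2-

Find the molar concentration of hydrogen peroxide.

0.0865 mol/L

n(S2O3^2-) = 0.0214 × 0.203 = 4.34 × 10^-3 mol
n(I2) = n(S2O3^2-)/2 = 2.17 × 10^-3 mol
n(H2O2) in the aliquot = 2.17 × 10^-3 mol (1:1 ratio)
[H2O2] = 2.17 × 10^-3 / 0.0251 = 0.0865 mol/L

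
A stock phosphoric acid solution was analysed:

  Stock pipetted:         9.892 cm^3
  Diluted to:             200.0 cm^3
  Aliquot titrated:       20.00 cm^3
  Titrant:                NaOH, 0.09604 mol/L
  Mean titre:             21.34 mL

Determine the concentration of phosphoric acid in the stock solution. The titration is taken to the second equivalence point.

1.036 mol/L

H3PO4 + 2 NaOH → Na2HPO4 + 2 H2O
n(NaOH) = 0.02134 × 0.09604 = 2.049 × 10^-3 mol
From the 1:2 ratio, n(H3PO4) in the aliquot = 1/2 × 2.049 × 10^-3 = 1.025 × 10^-3 mol
[H3PO4]_dilute = 1.025 × 10^-3 / 0.02000 = 0.05124 mol/L
Dilution factor = 200.0 / 9.892 = 20.22
[H3PO4]_stock = 0.05124 × 20.22 = 1.036 mol/L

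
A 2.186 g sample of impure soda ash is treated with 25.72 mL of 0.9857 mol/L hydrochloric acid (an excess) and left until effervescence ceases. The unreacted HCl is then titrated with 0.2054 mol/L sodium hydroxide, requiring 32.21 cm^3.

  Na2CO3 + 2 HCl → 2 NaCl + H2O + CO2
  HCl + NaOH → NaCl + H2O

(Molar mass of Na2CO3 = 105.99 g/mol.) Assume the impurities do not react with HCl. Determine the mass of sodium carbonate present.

0.9929 g

n(HCl) added = 0.02572 × 0.9857 = 0.02535 mol
n(NaOH) used in back-titration = 0.03221 × 0.2054 = 6.616 × 10^-3 mol
n(HCl) left over = 6.616 × 10^-3 mol (1:1 ratio)
n(HCl) consumed by analyte = 0.02535 − 6.616 × 10^-3 = 0.01874 mol
From the 1:2 ratio, n(Na2CO3) = 1/2 × 0.01874 = 9.368 × 10^-3 mol
mass of Na2CO3 = 9.368 × 10^-3 × 105.99 = 0.9929 g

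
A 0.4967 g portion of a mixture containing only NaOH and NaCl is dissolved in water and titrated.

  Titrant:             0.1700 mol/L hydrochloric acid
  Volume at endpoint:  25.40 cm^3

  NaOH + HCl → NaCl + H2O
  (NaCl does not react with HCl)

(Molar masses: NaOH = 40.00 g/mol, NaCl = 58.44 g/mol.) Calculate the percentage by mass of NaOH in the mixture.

n(HCl) = 0.02540 × 0.1700 = 4.318 × 10^-3 mol
Let x = n(NaOH), y = n(NaCl).
Titrant: 1x = 4.318 × 10^-3;  mass: 40.00x + 58.44y = 0.4967
Solving, x = 4.318 × 10^-3 mol, y = 5.544 × 10^-3 mol
mass of NaOH = 4.318 × 10^-3 × 40.00 = 0.1727 g
% NaOH = 0.1727 / 0.4967 × 100 = 34.77 %

34.77 %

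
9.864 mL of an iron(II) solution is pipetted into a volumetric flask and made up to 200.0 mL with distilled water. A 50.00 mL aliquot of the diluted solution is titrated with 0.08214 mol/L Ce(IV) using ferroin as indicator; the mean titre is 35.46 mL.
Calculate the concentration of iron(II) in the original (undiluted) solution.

1.181 mol/L

Ce^4+ + Fe^2+ → Ce^3+ + Fe^3+
n(Ce4+) = 0.03546 × 0.08214 = 2.913 × 10^-3 mol
n(Fe2+) in the aliquot = 2.913 × 10^-3 mol (1:1 ratio)
[Fe2+]_dilute = 2.913 × 10^-3 / 0.05000 = 0.05825 mol/L
Dilution factor = 200.0 / 9.864 = 20.28
[Fe2+]_stock = 0.05825 × 20.28 = 1.181 mol/L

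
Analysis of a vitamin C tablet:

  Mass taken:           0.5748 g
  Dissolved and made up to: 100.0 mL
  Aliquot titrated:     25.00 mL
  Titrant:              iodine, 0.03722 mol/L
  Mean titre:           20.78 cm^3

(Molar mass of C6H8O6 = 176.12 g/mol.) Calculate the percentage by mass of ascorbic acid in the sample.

C6H8O6 + I2 → C6H6O6 + 2 HI
n(I2) per titration = 0.02078 × 0.03722 = 7.734 × 10^-4 mol
n(C6H8O6) in each aliquot = 7.734 × 10^-4 mol (1:1 ratio)
n(C6H8O6) in the whole flask = 7.734 × 10^-4 × 100.0/25.00 = 3.094 × 10^-3 mol
mass of C6H8O6 = 3.094 × 10^-3 × 176.12 = 0.5449 g
% C6H8O6 = 0.5449 / 0.5748 × 100 = 94.79 %

94.79 %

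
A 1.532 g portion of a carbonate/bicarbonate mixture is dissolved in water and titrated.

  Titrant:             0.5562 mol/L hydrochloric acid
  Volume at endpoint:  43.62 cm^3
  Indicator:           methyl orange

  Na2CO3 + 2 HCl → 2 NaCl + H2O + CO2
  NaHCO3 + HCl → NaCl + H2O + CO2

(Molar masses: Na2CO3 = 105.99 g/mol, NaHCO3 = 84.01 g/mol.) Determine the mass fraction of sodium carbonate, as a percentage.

56.46 %

n(HCl) = 0.04362 × 0.5562 = 0.02426 mol
Let x = n(Na2CO3), y = n(NaHCO3).
Titrant: 2x + 1y = 0.02426;  mass: 105.99x + 84.01y = 1.532
Solving, x = 8.161 × 10^-3 mol, y = 7.940 × 10^-3 mol
mass of Na2CO3 = 8.161 × 10^-3 × 105.99 = 0.8649 g
% Na2CO3 = 0.8649 / 1.532 × 100 = 56.46 %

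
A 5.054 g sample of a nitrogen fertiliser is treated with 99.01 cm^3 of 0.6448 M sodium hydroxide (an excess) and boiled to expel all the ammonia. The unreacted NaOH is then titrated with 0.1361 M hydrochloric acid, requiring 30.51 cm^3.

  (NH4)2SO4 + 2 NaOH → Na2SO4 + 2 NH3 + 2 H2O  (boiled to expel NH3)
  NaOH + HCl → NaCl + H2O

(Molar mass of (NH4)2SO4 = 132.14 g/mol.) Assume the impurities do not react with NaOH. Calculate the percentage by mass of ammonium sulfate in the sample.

78.03 %

n(NaOH) added = 0.09901 × 0.6448 = 0.06384 mol
n(HCl) used in back-titration = 0.03051 × 0.1361 = 4.152 × 10^-3 mol
n(NaOH) left over = 4.152 × 10^-3 mol (1:1 ratio)
n(NaOH) consumed by analyte = 0.06384 − 4.152 × 10^-3 = 0.05969 mol
From the 1:2 ratio, n((NH4)2SO4) = 1/2 × 0.05969 = 0.02984 mol
mass of (NH4)2SO4 = 0.02984 × 132.14 = 3.944 g
% (NH4)2SO4 = 3.944 / 5.054 × 100 = 78.03 %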